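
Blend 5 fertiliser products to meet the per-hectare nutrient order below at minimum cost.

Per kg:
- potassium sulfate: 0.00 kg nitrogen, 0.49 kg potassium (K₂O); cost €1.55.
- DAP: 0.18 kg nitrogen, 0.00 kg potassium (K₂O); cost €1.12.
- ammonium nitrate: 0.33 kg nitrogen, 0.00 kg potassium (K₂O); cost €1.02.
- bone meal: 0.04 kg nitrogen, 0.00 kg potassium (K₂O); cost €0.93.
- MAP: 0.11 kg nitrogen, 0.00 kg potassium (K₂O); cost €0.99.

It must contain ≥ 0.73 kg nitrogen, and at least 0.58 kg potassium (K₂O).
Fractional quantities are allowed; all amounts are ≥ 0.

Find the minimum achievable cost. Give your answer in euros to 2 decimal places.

Let x1 = kg of potassium sulfate, x2 = kg of DAP, x3 = kg of ammonium nitrate, x4 = kg of bone meal, x5 = kg of MAP.
min 1.55x1 + 1.12x2 + 1.02x3 + 0.93x4 + 0.99x5 s.t.:
  0.18x2 + 0.33x3 + 0.04x4 + 0.11x5 ≥ 0.73   (nitrogen)
  0.49x1 ≥ 0.58   (potassium (K₂O))
  x1, x2, x3, x4, x5 ≥ 0.
The optimal basis is {potassium sulfate, ammonium nitrate}; DAP, bone meal, MAP drop out. The nitrogen and potassium (K₂O) requirements are met with equality.
So potassium sulfate = 1.184 kg, ammonium nitrate = 2.212 kg.
Hence cost = 1.55·1.184 + 1.02·2.212 = €4.0914.

€4.09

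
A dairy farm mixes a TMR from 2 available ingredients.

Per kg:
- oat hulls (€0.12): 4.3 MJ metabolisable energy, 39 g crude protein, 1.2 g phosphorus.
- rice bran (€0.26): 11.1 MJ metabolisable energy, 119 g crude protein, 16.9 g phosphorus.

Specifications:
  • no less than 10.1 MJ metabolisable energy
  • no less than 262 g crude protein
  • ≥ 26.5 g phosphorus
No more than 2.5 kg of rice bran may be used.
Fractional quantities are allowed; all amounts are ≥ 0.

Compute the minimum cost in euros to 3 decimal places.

€0.572

Treat it as an LP. Let x1 = kg of oat hulls, x2 = kg of rice bran.
min 0.12x1 + 0.26x2 s.t.:
  4.3x1 + 11.1x2 ≥ 10.1   (metabolisable energy)
  39x1 + 119x2 ≥ 262   (crude protein)
  1.2x1 + 16.9x2 ≥ 26.5   (phosphorus)
  x2 ≤ 2.5
  x1, x2 ≥ 0.
The optimal basis is {rice bran}; oat hulls drops out. There the crude protein constraint is tight.
That vertex is x2 = 2.2017.
Cost = 0.26·2.2017 = 0.57244.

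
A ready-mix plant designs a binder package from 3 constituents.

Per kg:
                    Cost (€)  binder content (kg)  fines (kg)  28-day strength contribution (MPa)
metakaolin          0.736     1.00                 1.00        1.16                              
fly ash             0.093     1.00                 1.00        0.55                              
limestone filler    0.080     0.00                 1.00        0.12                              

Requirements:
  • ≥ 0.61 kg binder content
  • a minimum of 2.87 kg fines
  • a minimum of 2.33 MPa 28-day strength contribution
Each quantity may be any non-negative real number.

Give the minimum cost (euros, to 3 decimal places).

€0.394

Let x1 = kg of metakaolin, x2 = kg of fly ash, x3 = kg of limestone filler.
Minimise 0.736x1 + 0.093x2 + 0.08x3 subject to:
  1x1 + 1x2 ≥ 0.61   (binder content)
  1x1 + 1x2 + 1x3 ≥ 2.87   (fines)
  1.16x1 + 0.55x2 + 0.12x3 ≥ 2.33   (28-day strength contribution)
  x1, x2, x3 ≥ 0.
The optimal basis is {fly ash}; metakaolin, limestone filler drop out. There the 28-day strength contribution constraint is tight.
So fly ash = 4.236 kg.
Hence cost = 0.093·4.236 = €0.39395.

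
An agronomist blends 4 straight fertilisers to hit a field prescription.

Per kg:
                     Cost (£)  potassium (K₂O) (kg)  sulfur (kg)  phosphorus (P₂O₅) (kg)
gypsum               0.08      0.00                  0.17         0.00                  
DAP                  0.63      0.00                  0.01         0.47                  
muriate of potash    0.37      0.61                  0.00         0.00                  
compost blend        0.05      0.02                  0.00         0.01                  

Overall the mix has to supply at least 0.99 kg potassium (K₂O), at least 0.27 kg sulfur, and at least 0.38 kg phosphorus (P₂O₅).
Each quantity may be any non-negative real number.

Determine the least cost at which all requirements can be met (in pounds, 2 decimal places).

£1.23

Set it up as a linear program. Let x1 = kg of gypsum, x2 = kg of DAP, x3 = kg of muriate of potash, x4 = kg of compost blend.
min 0.08x1 + 0.63x2 + 0.37x3 + 0.05x4 subject to:
  0.61x3 + 0.02x4 ≥ 0.99   (potassium (K₂O))
  0.17x1 + 0.01x2 ≥ 0.27   (sulfur)
  0.47x2 + 0.01x4 ≥ 0.38   (phosphorus (P₂O₅))
  x1, x2, x3, x4 ≥ 0.
The cheapest feasible vertex uses only gypsum, DAP, muriate of potash; compost blend is not used. The potassium (K₂O), sulfur, phosphorus (P₂O₅) requirements are met with equality.
So gypsum = 1.541 kg, DAP = 0.8085 kg, muriate of potash = 1.623 kg.
Cost = 0.08·1.541 + 0.63·0.8085 + 0.37·1.623 = 1.2331.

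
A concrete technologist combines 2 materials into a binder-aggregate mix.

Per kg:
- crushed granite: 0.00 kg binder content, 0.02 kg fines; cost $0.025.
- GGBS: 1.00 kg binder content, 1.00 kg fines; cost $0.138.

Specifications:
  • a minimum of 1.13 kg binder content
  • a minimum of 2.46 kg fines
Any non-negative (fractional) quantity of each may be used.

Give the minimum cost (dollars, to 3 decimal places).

This is a linear program. Let x1 = kg of crushed granite, x2 = kg of GGBS.
min 0.025x1 + 0.138x2 s.t.:
  1x2 ≥ 1.13   (binder content)
  0.02x1 + 1x2 ≥ 2.46   (fines)
  x1, x2 ≥ 0.
The minimum-cost mix takes nothing from crushed granite — only GGBS. The fines requirement is met with equality.
Solving gives x2 = 2.46.
Objective = 0.138·2.46 = 0.33948.

$0.339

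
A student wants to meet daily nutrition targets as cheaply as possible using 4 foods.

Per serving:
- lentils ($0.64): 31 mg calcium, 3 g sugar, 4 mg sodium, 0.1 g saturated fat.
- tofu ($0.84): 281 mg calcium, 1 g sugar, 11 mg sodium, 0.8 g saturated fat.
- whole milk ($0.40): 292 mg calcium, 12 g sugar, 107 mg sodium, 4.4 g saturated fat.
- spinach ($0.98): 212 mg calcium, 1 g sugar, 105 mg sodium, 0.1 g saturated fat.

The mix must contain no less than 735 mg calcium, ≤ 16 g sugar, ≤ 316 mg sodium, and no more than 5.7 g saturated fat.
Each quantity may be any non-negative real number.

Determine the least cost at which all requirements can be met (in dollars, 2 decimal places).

Let x1 = servings of lentils, x2 = servings of tofu, x3 = servings of whole milk, x4 = servings of spinach.
Minimize 0.64x1 + 0.84x2 + 0.4x3 + 0.98x4 subject to:
  31x1 + 281x2 + 292x3 + 212x4 ≥ 735   (calcium)
  3x1 + 1x2 + 12x3 + 1x4 ≤ 16   (sugar)
  4x1 + 11x2 + 107x3 + 105x4 ≤ 316   (sodium)
  0.1x1 + 0.8x2 + 4.4x3 + 0.1x4 ≤ 5.7   (saturated fat)
  x1, x2, x3, x4 ≥ 0.
The optimal basis is {tofu, whole milk}; lentils, spinach drop out. Binding constraints: calcium and saturated fat.
Solving gives x2 = 1.565, x3 = 1.011.
Cost = 0.84·1.565 + 0.4·1.011 = 1.7190.

$1.72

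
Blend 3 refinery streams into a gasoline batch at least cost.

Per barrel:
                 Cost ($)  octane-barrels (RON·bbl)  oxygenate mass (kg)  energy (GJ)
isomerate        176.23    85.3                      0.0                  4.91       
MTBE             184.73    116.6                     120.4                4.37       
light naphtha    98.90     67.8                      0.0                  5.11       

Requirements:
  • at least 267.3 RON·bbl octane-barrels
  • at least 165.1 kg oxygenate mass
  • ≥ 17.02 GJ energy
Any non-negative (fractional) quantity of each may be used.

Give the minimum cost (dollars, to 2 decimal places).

$466.74

This is a linear program. Let x1 = barrels of isomerate, x2 = barrels of MTBE, x3 = barrels of light naphtha.
Minimize 176.23x1 + 184.73x2 + 98.9x3 with:
  85.3x1 + 116.6x2 + 67.8x3 ≥ 267.3   (octane-barrels)
  120.4x2 ≥ 165.1   (oxygenate mass)
  4.91x1 + 4.37x2 + 5.11x3 ≥ 17.02   (energy)
  x1, x2, x3 ≥ 0.
The optimal basis is {MTBE, light naphtha}; isomerate drops out. The oxygenate mass and energy requirements are met with equality.
Optimal quantities: MTBE = 1.37126 barrels, light naphtha = 2.15804 barrels.
Cost = 184.73·1.37126 + 98.9·2.15804 = 466.7430.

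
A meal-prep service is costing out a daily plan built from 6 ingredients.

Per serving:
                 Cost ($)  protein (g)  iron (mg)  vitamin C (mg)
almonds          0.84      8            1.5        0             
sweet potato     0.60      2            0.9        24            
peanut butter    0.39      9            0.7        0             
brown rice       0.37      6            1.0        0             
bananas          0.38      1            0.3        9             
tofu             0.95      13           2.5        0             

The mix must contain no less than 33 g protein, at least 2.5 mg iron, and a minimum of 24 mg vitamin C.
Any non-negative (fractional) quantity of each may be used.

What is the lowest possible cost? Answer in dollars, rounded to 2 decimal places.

Let x1 = servings of almonds, x2 = servings of sweet potato, x3 = servings of peanut butter, x4 = servings of brown rice, x5 = servings of bananas, x6 = servings of tofu.
min 0.84x1 + 0.6x2 + 0.39x3 + 0.37x4 + 0.38x5 + 0.95x6 s.t.:
  8x1 + 2x2 + 9x3 + 6x4 + 1x5 + 13x6 ≥ 33   (protein)
  1.5x1 + 0.9x2 + 0.7x3 + 1x4 + 0.3x5 + 2.5x6 ≥ 2.5   (iron)
  24x2 + 9x5 ≥ 24   (vitamin C)
  x1, x2, x3, x4, x5, x6 ≥ 0.
At the optimum only sweet potato, peanut butter are positive (almonds, brown rice, bananas, tofu = 0). Binding constraints: protein and vitamin C.
Optimal quantities: sweet potato = 1 serving, peanut butter = 3.444 servings.
Cost = 0.6·1 + 0.39·3.444 = 1.9432.

$1.94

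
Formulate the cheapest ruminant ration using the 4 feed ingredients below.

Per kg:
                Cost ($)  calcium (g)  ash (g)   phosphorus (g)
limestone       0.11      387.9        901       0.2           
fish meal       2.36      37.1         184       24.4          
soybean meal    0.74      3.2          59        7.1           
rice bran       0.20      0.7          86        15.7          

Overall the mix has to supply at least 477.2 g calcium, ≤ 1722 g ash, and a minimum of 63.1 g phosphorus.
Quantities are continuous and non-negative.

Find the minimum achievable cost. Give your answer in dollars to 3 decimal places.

$0.935

Let x1 = kg of limestone, x2 = kg of fish meal, x3 = kg of soybean meal, x4 = kg of rice bran.
Minimize 0.11x1 + 2.36x2 + 0.74x3 + 0.2x4 s.t.:
  387.9x1 + 37.1x2 + 3.2x3 + 0.7x4 ≥ 477.2   (calcium)
  901x1 + 184x2 + 59x3 + 86x4 ≤ 1722   (ash)
  0.2x1 + 24.4x2 + 7.1x3 + 15.7x4 ≥ 63.1   (phosphorus)
  x1, x2, x3, x4 ≥ 0.
At the optimum only limestone, rice bran are positive (fish meal, soybean meal = 0). There the calcium and phosphorus constraints are tight.
That vertex is x1 = 1.223, x4 = 4.004.
Total cost: 0.11·1.223 + 0.2·4.004 = 0.93533.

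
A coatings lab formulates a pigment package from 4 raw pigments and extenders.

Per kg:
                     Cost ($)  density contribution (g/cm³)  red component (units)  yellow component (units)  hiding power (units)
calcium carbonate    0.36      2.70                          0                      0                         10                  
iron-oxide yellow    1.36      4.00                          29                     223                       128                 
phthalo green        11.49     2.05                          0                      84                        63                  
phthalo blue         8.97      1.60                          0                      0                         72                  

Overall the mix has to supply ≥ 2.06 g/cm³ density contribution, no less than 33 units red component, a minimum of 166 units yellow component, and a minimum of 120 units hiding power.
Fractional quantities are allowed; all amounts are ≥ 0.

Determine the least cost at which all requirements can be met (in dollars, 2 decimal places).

Treat it as an LP. Let x1 = kg of calcium carbonate, x2 = kg of iron-oxide yellow, x3 = kg of phthalo green, x4 = kg of phthalo blue.
min 0.36x1 + 1.36x2 + 11.49x3 + 8.97x4 subject to:
  2.7x1 + 4x2 + 2.05x3 + 1.6x4 ≥ 2.06   (density contribution)
  29x2 ≥ 33   (red component)
  223x2 + 84x3 ≥ 166   (yellow component)
  10x1 + 128x2 + 63x3 + 72x4 ≥ 120   (hiding power)
  x1, x2, x3, x4 ≥ 0.
The optimal basis is {iron-oxide yellow}; calcium carbonate, phthalo green, phthalo blue drop out. Binding constraint: red component.
That vertex is x2 = 1.138.
Cost = 1.36·1.138 = 1.5477.

$1.55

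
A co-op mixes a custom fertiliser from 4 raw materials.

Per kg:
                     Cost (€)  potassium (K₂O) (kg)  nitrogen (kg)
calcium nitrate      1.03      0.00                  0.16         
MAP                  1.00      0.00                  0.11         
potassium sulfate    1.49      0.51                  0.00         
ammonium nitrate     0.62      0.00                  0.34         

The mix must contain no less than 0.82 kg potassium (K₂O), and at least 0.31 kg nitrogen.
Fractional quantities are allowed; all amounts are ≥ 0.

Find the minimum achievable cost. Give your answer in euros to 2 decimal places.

Let x1 = kg of calcium nitrate, x2 = kg of MAP, x3 = kg of potassium sulfate, x4 = kg of ammonium nitrate.
Minimize 1.03x1 + 1x2 + 1.49x3 + 0.62x4 s.t.:
  0.51x3 ≥ 0.82   (potassium (K₂O))
  0.16x1 + 0.11x2 + 0.34x4 ≥ 0.31   (nitrogen)
  x1, x2, x3, x4 ≥ 0.
The cheapest feasible vertex uses only potassium sulfate, ammonium nitrate; calcium nitrate, MAP are not used. Binding constraints: potassium (K₂O) and nitrogen.
Solving gives x3 = 1.608, x4 = 0.9118.
Total cost: 1.49·1.608 + 0.62·0.9118 = 2.9612.

€2.96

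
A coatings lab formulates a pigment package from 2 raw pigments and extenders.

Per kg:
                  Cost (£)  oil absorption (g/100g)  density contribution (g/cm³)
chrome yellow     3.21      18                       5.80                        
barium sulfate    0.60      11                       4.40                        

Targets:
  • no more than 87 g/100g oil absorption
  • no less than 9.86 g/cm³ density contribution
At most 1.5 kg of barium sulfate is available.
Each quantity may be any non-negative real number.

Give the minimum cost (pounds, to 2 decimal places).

£2.70

Let x1 = kg of chrome yellow, x2 = kg of barium sulfate.
Minimize 3.21x1 + 0.6x2 s.t.:
  18x1 + 11x2 ≤ 87   (oil absorption)
  5.8x1 + 4.4x2 ≥ 9.86   (density contribution)
  x2 ≤ 1.5
  x1, x2 ≥ 0.
Both inputs are positive at the optimum. Binding constraints: density contribution and the barium sulfate cap.
That vertex is x1 = 0.5621, x2 = 1.5.
Cost = 3.21·0.5621 + 0.6·1.5 = 2.7043.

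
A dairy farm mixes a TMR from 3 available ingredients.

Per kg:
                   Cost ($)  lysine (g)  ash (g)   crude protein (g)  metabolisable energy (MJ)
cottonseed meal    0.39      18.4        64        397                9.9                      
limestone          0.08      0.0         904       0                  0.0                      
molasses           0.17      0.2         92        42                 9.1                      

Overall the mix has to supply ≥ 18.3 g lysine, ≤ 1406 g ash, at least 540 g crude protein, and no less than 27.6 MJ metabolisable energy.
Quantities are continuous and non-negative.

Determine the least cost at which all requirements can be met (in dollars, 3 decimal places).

$0.756

Treat it as an LP. Let x1 = kg of cottonseed meal, x2 = kg of limestone, x3 = kg of molasses.
Minimise 0.39x1 + 0.08x2 + 0.17x3 with:
  18.4x1 + 0.2x3 ≥ 18.3   (lysine)
  64x1 + 904x2 + 92x3 ≤ 1406   (ash)
  397x1 + 42x3 ≥ 540   (crude protein)
  9.9x1 + 9.1x3 ≥ 27.6   (metabolisable energy)
  x1, x2, x3 ≥ 0.
The cheapest feasible vertex uses only cottonseed meal, molasses; limestone is not used. The crude protein and metabolisable energy requirements are met with equality.
That vertex is x1 = 1.1745, x3 = 1.7552.
Total cost: 0.39·1.1745 + 0.17·1.7552 = 0.75644.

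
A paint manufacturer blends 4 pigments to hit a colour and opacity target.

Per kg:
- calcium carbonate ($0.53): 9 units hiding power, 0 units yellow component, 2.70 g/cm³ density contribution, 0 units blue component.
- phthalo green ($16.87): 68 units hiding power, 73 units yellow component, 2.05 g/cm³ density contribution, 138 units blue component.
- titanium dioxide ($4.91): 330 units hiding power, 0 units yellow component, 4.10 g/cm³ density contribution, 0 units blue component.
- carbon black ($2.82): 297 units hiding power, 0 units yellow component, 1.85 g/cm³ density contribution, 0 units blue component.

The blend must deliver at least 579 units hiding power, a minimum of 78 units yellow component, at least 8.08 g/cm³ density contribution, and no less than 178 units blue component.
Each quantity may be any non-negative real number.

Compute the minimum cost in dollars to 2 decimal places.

Let x1 = kg of calcium carbonate, x2 = kg of phthalo green, x3 = kg of titanium dioxide, x4 = kg of carbon black.
min 0.53x1 + 16.87x2 + 4.91x3 + 2.82x4 s.t.:
  9x1 + 68x2 + 330x3 + 297x4 ≥ 579   (hiding power)
  73x2 ≥ 78   (yellow component)
  2.7x1 + 2.05x2 + 4.1x3 + 1.85x4 ≥ 8.08   (density contribution)
  138x2 ≥ 178   (blue component)
  x1, x2, x3, x4 ≥ 0.
The optimal basis is {calcium carbonate, phthalo green, carbon black}; titanium dioxide drops out. There the hiding power, density contribution, blue component constraints are tight.
Solving gives x1 = 0.8985, x2 = 1.2899, x4 = 1.6269.
Objective = 0.53·0.8985 + 16.87·1.2899 + 2.82·1.6269 = 26.8247.

$26.82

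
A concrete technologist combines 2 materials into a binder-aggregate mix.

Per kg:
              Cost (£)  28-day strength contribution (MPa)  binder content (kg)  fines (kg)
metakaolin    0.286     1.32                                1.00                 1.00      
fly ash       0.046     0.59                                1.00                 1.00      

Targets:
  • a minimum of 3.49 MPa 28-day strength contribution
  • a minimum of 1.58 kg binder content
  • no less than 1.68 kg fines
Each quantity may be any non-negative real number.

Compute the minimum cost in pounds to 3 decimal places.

Let x1 = kg of metakaolin, x2 = kg of fly ash.
Minimise 0.286x1 + 0.046x2 with:
  1.32x1 + 0.59x2 ≥ 3.49   (28-day strength contribution)
  1x1 + 1x2 ≥ 1.58   (binder content)
  1x1 + 1x2 ≥ 1.68   (fines)
  x1, x2 ≥ 0.
The cheapest feasible vertex uses only fly ash; metakaolin is not used. Binding constraint: 28-day strength contribution.
That vertex is x2 = 5.915.
Cost = 0.046·5.915 = 0.27209.

£0.272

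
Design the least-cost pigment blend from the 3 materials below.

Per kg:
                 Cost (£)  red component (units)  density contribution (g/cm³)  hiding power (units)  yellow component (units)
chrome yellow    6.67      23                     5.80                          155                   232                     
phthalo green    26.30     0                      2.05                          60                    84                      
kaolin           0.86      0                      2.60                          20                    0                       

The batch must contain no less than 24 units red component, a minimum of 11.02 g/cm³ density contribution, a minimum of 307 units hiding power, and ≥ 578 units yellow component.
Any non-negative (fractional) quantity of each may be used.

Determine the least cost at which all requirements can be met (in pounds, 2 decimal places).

Let x1 = kg of chrome yellow, x2 = kg of phthalo green, x3 = kg of kaolin.
min 6.67x1 + 26.3x2 + 0.86x3 with:
  23x1 ≥ 24   (red component)
  5.8x1 + 2.05x2 + 2.6x3 ≥ 11.02   (density contribution)
  155x1 + 60x2 + 20x3 ≥ 307   (hiding power)
  232x1 + 84x2 ≥ 578   (yellow component)
  x1, x2, x3 ≥ 0.
The cheapest feasible vertex uses only chrome yellow; phthalo green, kaolin are not used. There the yellow component constraint is tight.
Solving gives x1 = 2.4914.
Hence cost = 6.67·2.4914 = £16.6176.

£16.62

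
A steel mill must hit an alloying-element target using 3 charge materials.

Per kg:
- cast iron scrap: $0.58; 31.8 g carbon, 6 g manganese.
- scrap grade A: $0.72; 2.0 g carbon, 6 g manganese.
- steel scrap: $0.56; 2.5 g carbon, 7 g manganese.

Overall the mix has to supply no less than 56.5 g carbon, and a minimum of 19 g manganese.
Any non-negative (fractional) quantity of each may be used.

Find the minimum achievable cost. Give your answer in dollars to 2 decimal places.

$1.69

Let x1 = kg of cast iron scrap, x2 = kg of scrap grade A, x3 = kg of steel scrap.
min 0.58x1 + 0.72x2 + 0.56x3 s.t.:
  31.8x1 + 2x2 + 2.5x3 ≥ 56.5   (carbon)
  6x1 + 6x2 + 7x3 ≥ 19   (manganese)
  x1, x2, x3 ≥ 0.
The optimal basis is {cast iron scrap, steel scrap}; scrap grade A drops out. Binding constraints: carbon and manganese.
Optimal quantities: cast iron scrap = 1.676 kg, steel scrap = 1.277 kg.
Total cost: 0.58·1.676 + 0.56·1.277 = 1.6872.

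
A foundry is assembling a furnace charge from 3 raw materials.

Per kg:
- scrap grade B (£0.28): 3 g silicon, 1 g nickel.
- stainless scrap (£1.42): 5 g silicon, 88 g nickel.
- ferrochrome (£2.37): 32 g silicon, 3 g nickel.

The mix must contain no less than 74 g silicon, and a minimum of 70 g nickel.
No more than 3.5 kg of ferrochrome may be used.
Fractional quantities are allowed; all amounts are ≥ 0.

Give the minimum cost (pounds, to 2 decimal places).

£6.24

This is a linear program. Let x1 = kg of scrap grade B, x2 = kg of stainless scrap, x3 = kg of ferrochrome.
min 0.28x1 + 1.42x2 + 2.37x3 s.t.:
  3x1 + 5x2 + 32x3 ≥ 74   (silicon)
  1x1 + 88x2 + 3x3 ≥ 70   (nickel)
  x3 ≤ 3.5
  x1, x2, x3 ≥ 0.
The cheapest feasible vertex uses only stainless scrap, ferrochrome; scrap grade B is not used. The silicon and nickel requirements are met with equality.
That vertex is x2 = 0.7205, x3 = 2.2.
Cost = 1.42·0.7205 + 2.37·2.2 = 6.2371.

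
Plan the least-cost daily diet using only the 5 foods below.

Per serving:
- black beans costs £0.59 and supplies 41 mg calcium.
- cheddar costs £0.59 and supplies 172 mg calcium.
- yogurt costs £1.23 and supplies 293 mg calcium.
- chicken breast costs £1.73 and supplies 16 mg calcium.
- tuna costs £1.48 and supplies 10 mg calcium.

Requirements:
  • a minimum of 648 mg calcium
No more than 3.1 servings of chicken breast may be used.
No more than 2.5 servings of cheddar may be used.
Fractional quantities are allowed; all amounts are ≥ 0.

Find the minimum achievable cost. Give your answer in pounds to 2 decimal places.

£2.39

Set it up as a linear program. Let x1 = servings of black beans, x2 = servings of cheddar, x3 = servings of yogurt, x4 = servings of chicken breast, x5 = servings of tuna.
Minimize 0.59x1 + 0.59x2 + 1.23x3 + 1.73x4 + 1.48x5 with:
  41x1 + 172x2 + 293x3 + 16x4 + 10x5 ≥ 648   (calcium)
  x4 ≤ 3.1
  x2 ≤ 2.5
  x1, x2, x3, x4, x5 ≥ 0.
The minimum-cost mix takes nothing from black beans, chicken breast, tuna — only cheddar, yogurt. There the calcium and the cheddar cap constraints are tight.
So cheddar = 2.5 servings, yogurt = 0.744 servings.
Total cost: 0.59·2.5 + 1.23·0.744 = 2.3901.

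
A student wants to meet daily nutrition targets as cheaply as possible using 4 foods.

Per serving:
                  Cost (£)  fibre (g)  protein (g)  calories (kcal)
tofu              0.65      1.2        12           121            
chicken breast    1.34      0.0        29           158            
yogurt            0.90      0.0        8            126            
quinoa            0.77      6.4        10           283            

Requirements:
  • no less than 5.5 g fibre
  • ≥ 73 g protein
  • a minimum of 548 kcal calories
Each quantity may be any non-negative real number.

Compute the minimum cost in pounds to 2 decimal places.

£3.64

This is a linear program. Let x1 = servings of tofu, x2 = servings of chicken breast, x3 = servings of yogurt, x4 = servings of quinoa.
min 0.65x1 + 1.34x2 + 0.9x3 + 0.77x4 subject to:
  1.2x1 + 6.4x4 ≥ 5.5   (fibre)
  12x1 + 29x2 + 8x3 + 10x4 ≥ 73   (protein)
  121x1 + 158x2 + 126x3 + 283x4 ≥ 548   (calories)
  x1, x2, x3, x4 ≥ 0.
The cheapest feasible vertex uses only chicken breast, quinoa; tofu, yogurt are not used. The fibre and protein requirements are met with equality.
Optimal quantities: chicken breast = 2.221 servings, quinoa = 0.8594 servings.
Total cost: 1.34·2.221 + 0.77·0.8594 = 3.6379.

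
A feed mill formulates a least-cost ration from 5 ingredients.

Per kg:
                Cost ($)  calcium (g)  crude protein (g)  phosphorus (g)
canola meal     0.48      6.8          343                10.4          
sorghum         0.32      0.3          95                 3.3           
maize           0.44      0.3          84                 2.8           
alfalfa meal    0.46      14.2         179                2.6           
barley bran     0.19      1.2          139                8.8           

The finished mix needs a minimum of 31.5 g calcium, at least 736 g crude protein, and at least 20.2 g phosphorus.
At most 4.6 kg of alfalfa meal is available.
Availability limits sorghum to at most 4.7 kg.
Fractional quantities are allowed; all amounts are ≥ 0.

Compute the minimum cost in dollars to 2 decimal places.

Treat it as an LP. Let x1 = kg of canola meal, x2 = kg of sorghum, x3 = kg of maize, x4 = kg of alfalfa meal, x5 = kg of barley bran.
Minimise 0.48x1 + 0.32x2 + 0.44x3 + 0.46x4 + 0.19x5 subject to:
  6.8x1 + 0.3x2 + 0.3x3 + 14.2x4 + 1.2x5 ≥ 31.5   (calcium)
  343x1 + 95x2 + 84x3 + 179x4 + 139x5 ≥ 736   (crude protein)
  10.4x1 + 3.3x2 + 2.8x3 + 2.6x4 + 8.8x5 ≥ 20.2   (phosphorus)
  x4 ≤ 4.6
  x2 ≤ 4.7
  x1, x2, x3, x4, x5 ≥ 0.
The cheapest feasible vertex uses only canola meal, alfalfa meal, barley bran; sorghum, maize are not used. Binding constraints: calcium, crude protein, phosphorus.
Optimal quantities: canola meal = 1.044 kg, alfalfa meal = 1.671 kg, barley bran = 0.5686 kg.
Cost = 0.48·1.044 + 0.46·1.671 + 0.19·0.5686 = 1.3778.

$1.38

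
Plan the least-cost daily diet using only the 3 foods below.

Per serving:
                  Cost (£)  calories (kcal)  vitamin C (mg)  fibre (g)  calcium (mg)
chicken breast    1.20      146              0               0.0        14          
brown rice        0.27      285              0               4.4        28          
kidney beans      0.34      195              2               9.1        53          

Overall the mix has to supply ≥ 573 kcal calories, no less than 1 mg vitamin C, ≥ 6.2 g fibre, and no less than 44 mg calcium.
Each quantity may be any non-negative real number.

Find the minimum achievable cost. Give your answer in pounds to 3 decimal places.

£0.620

Let x1 = servings of chicken breast, x2 = servings of brown rice, x3 = servings of kidney beans.
Minimise 1.2x1 + 0.27x2 + 0.34x3 subject to:
  146x1 + 285x2 + 195x3 ≥ 573   (calories)
  2x3 ≥ 1   (vitamin C)
  4.4x2 + 9.1x3 ≥ 6.2   (fibre)
  14x1 + 28x2 + 53x3 ≥ 44   (calcium)
  x1, x2, x3 ≥ 0.
At the optimum only brown rice, kidney beans are positive (chicken breast = 0). Binding constraints: calories and vitamin C.
So brown rice = 1.668 servings, kidney beans = 0.5 servings.
Total cost: 0.27·1.668 + 0.34·0.5 = 0.62036.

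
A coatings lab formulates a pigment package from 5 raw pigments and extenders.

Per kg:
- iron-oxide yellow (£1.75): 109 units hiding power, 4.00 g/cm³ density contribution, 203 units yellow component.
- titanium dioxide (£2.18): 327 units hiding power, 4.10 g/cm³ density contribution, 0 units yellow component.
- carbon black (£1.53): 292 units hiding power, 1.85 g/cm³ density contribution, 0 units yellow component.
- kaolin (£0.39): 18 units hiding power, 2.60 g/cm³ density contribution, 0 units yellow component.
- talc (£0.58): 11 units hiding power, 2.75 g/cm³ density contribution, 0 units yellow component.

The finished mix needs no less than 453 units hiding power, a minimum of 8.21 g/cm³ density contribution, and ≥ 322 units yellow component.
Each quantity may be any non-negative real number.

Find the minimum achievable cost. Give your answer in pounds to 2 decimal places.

£4.25

Treat it as an LP. Let x1 = kg of iron-oxide yellow, x2 = kg of titanium dioxide, x3 = kg of carbon black, x4 = kg of kaolin, x5 = kg of talc.
Minimise 1.75x1 + 2.18x2 + 1.53x3 + 0.39x4 + 0.58x5 s.t.:
  109x1 + 327x2 + 292x3 + 18x4 + 11x5 ≥ 453   (hiding power)
  4x1 + 4.1x2 + 1.85x3 + 2.6x4 + 2.75x5 ≥ 8.21   (density contribution)
  203x1 ≥ 322   (yellow component)
  x1, x2, x3, x4, x5 ≥ 0.
The cheapest feasible vertex uses only iron-oxide yellow, carbon black, kaolin; titanium dioxide, talc are not used. Binding constraints: hiding power, density contribution, yellow component.
So iron-oxide yellow = 1.586 kg, carbon black = 0.957 kg, kaolin = 0.03642 kg.
Total cost: 1.75·1.586 + 1.53·0.957 + 0.39·0.03642 = 4.2539.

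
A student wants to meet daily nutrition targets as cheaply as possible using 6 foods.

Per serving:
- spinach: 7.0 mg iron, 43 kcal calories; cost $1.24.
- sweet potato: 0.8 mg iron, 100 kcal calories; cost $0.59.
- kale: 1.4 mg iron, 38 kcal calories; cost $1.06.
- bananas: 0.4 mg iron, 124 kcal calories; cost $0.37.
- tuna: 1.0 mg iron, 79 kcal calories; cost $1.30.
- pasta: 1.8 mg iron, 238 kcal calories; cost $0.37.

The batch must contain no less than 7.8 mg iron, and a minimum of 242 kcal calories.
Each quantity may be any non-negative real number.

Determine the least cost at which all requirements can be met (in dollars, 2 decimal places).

Let x1 = servings of spinach, x2 = servings of sweet potato, x3 = servings of kale, x4 = servings of bananas, x5 = servings of tuna, x6 = servings of pasta.
Minimise 1.24x1 + 0.59x2 + 1.06x3 + 0.37x4 + 1.3x5 + 0.37x6 s.t.:
  7x1 + 0.8x2 + 1.4x3 + 0.4x4 + 1x5 + 1.8x6 ≥ 7.8   (iron)
  43x1 + 100x2 + 38x3 + 124x4 + 79x5 + 238x6 ≥ 242   (calories)
  x1, x2, x3, x4, x5, x6 ≥ 0.
The optimal basis is {spinach, pasta}; sweet potato, kale, bananas, tuna drop out. Binding constraints: iron and calories.
That vertex is x1 = 0.8944, x6 = 0.8552.
Total cost: 1.24·0.8944 + 0.37·0.8552 = 1.4255.

$1.43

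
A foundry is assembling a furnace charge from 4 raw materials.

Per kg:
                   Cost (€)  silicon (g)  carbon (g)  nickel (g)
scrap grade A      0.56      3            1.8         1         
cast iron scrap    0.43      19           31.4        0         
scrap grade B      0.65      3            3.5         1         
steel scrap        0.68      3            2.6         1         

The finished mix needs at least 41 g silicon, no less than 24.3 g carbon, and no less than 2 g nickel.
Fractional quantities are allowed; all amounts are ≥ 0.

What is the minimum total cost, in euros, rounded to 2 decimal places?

This is a linear program. Let x1 = kg of scrap grade A, x2 = kg of cast iron scrap, x3 = kg of scrap grade B, x4 = kg of steel scrap.
Minimize 0.56x1 + 0.43x2 + 0.65x3 + 0.68x4 with:
  3x1 + 19x2 + 3x3 + 3x4 ≥ 41   (silicon)
  1.8x1 + 31.4x2 + 3.5x3 + 2.6x4 ≥ 24.3   (carbon)
  1x1 + 1x3 + 1x4 ≥ 2   (nickel)
  x1, x2, x3, x4 ≥ 0.
The optimal basis is {scrap grade A, cast iron scrap}; scrap grade B, steel scrap drop out. Binding constraints: silicon and nickel.
Optimal quantities: scrap grade A = 2 kg, cast iron scrap = 1.842 kg.
Objective = 0.56·2 + 0.43·1.842 = 1.9121.

€1.91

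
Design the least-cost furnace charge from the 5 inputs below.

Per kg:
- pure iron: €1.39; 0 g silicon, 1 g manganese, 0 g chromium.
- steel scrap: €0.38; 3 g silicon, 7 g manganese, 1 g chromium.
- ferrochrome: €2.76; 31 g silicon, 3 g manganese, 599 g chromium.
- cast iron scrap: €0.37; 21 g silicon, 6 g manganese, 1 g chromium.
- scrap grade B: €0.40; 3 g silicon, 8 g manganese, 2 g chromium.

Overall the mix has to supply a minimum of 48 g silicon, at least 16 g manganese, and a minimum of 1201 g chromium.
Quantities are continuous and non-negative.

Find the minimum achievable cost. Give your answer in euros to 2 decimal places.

This is a linear program. Let x1 = kg of pure iron, x2 = kg of steel scrap, x3 = kg of ferrochrome, x4 = kg of cast iron scrap, x5 = kg of scrap grade B.
min 1.39x1 + 0.38x2 + 2.76x3 + 0.37x4 + 0.4x5 subject to:
  3x2 + 31x3 + 21x4 + 3x5 ≥ 48   (silicon)
  1x1 + 7x2 + 3x3 + 6x4 + 8x5 ≥ 16   (manganese)
  1x2 + 599x3 + 1x4 + 2x5 ≥ 1201   (chromium)
  x1, x2, x3, x4, x5 ≥ 0.
The minimum-cost mix takes nothing from pure iron, steel scrap, cast iron scrap — only ferrochrome, scrap grade B. There the manganese and chromium constraints are tight.
That vertex is x3 = 2.001, x5 = 1.25.
Total cost: 2.76·2.001 + 0.4·1.25 = 6.0228.

€6.02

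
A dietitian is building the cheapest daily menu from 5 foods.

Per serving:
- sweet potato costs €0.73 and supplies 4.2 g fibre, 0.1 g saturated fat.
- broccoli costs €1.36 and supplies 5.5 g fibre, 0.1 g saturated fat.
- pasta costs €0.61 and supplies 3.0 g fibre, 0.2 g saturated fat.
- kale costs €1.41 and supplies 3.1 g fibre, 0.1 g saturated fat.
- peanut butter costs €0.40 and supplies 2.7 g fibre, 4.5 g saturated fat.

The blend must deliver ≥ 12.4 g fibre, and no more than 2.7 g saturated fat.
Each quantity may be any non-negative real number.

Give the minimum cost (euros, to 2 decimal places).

€2.12

Treat it as an LP. Let x1 = servings of sweet potato, x2 = servings of broccoli, x3 = servings of pasta, x4 = servings of kale, x5 = servings of peanut butter.
Minimize 0.73x1 + 1.36x2 + 0.61x3 + 1.41x4 + 0.4x5 with:
  4.2x1 + 5.5x2 + 3x3 + 3.1x4 + 2.7x5 ≥ 12.4   (fibre)
  0.1x1 + 0.1x2 + 0.2x3 + 0.1x4 + 4.5x5 ≤ 2.7   (saturated fat)
  x1, x2, x3, x4, x5 ≥ 0.
The optimal basis is {sweet potato, peanut butter}; broccoli, pasta, kale drop out. Binding constraints: fibre and saturated fat.
That vertex is x1 = 2.604, x5 = 0.5421.
Hence cost = 0.73·2.604 + 0.4·0.5421 = €2.1178.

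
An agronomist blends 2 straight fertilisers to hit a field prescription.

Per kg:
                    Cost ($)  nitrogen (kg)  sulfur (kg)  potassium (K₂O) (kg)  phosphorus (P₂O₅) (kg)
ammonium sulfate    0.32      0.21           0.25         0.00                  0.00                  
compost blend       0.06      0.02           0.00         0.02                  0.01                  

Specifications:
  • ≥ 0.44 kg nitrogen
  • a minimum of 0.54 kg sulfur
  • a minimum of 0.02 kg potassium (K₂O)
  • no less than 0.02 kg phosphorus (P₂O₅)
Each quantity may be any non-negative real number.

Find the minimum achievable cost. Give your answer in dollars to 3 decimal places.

$0.811

Treat it as an LP. Let x1 = kg of ammonium sulfate, x2 = kg of compost blend.
Minimize 0.32x1 + 0.06x2 subject to:
  0.21x1 + 0.02x2 ≥ 0.44   (nitrogen)
  0.25x1 ≥ 0.54   (sulfur)
  0.02x2 ≥ 0.02   (potassium (K₂O))
  0.01x2 ≥ 0.02   (phosphorus (P₂O₅))
  x1, x2 ≥ 0.
Both inputs are positive at the optimum. Binding constraints: sulfur and phosphorus (P₂O₅).
Optimal quantities: ammonium sulfate = 2.16 kg, compost blend = 2 kg.
Hence cost = 0.32·2.16 + 0.06·2 = $0.81120.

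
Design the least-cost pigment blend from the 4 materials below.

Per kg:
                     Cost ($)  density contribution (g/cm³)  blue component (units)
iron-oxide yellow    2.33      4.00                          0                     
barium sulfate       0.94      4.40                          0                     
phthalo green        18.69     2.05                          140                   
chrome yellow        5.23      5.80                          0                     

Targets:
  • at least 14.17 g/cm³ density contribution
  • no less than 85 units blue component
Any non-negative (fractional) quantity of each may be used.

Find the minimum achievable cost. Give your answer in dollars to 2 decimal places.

Treat it as an LP. Let x1 = kg of iron-oxide yellow, x2 = kg of barium sulfate, x3 = kg of phthalo green, x4 = kg of chrome yellow.
Minimize 2.33x1 + 0.94x2 + 18.69x3 + 5.23x4 with:
  4x1 + 4.4x2 + 2.05x3 + 5.8x4 ≥ 14.17   (density contribution)
  140x3 ≥ 85   (blue component)
  x1, x2, x3, x4 ≥ 0.
The optimal basis is {barium sulfate, phthalo green}; iron-oxide yellow, chrome yellow drop out. The density contribution and blue component requirements are met with equality.
Solving gives x2 = 2.938, x3 = 0.6071.
Objective = 0.94·2.938 + 18.69·0.6071 = 14.1084.

$14.11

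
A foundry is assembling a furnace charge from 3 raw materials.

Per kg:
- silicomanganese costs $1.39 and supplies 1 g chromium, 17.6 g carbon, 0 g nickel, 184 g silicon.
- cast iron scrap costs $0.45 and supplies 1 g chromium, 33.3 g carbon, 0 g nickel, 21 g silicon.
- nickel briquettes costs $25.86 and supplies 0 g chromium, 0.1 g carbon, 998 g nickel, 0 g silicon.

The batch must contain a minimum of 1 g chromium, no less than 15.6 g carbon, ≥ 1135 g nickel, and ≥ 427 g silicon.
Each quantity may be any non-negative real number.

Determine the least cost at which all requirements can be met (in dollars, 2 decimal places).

$32.64

This is a linear program. Let x1 = kg of silicomanganese, x2 = kg of cast iron scrap, x3 = kg of nickel briquettes.
min 1.39x1 + 0.45x2 + 25.86x3 with:
  1x1 + 1x2 ≥ 1   (chromium)
  17.6x1 + 33.3x2 + 0.1x3 ≥ 15.6   (carbon)
  998x3 ≥ 1135   (nickel)
  184x1 + 21x2 ≥ 427   (silicon)
  x1, x2, x3 ≥ 0.
At the optimum only silicomanganese, nickel briquettes are positive (cast iron scrap = 0). Binding constraints: nickel and silicon.
Solving gives x1 = 2.3207, x3 = 1.1373.
Hence cost = 1.39·2.3207 + 25.86·1.1373 = $32.6364.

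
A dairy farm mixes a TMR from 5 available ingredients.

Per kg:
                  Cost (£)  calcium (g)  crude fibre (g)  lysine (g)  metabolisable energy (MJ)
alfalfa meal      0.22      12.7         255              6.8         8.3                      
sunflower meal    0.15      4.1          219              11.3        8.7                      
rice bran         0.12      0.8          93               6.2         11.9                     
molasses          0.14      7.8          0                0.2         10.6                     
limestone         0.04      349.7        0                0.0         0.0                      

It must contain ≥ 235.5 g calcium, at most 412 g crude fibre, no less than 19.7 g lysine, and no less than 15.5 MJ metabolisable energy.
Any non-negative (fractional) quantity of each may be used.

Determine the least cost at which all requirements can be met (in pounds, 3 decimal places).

£0.289

Let x1 = kg of alfalfa meal, x2 = kg of sunflower meal, x3 = kg of rice bran, x4 = kg of molasses, x5 = kg of limestone.
min 0.22x1 + 0.15x2 + 0.12x3 + 0.14x4 + 0.04x5 with:
  12.7x1 + 4.1x2 + 0.8x3 + 7.8x4 + 349.7x5 ≥ 235.5   (calcium)
  255x1 + 219x2 + 93x3 ≤ 412   (crude fibre)
  6.8x1 + 11.3x2 + 6.2x3 + 0.2x4 ≥ 19.7   (lysine)
  8.3x1 + 8.7x2 + 11.9x3 + 10.6x4 ≥ 15.5   (metabolisable energy)
  x1, x2, x3, x4, x5 ≥ 0.
At the optimum only sunflower meal, rice bran, limestone are positive (alfalfa meal, molasses = 0). There the calcium, lysine, metabolisable energy constraints are tight.
Optimal quantities: sunflower meal = 1.718 kg, rice bran = 0.04669 kg, limestone = 0.6532 kg.
Objective = 0.15·1.718 + 0.12·0.04669 + 0.04·0.6532 = 0.28943.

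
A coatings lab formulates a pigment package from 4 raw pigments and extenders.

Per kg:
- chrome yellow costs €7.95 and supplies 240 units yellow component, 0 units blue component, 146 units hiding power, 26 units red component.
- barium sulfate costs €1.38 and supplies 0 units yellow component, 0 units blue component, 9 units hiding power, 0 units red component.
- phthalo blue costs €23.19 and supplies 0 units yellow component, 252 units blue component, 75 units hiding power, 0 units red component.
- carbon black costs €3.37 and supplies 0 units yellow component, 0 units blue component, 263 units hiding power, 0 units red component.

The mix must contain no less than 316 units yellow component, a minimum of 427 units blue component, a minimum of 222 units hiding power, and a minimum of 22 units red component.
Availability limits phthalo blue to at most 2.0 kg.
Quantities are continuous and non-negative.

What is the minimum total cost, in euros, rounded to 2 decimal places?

€49.76

Set it up as a linear program. Let x1 = kg of chrome yellow, x2 = kg of barium sulfate, x3 = kg of phthalo blue, x4 = kg of carbon black.
Minimize 7.95x1 + 1.38x2 + 23.19x3 + 3.37x4 with:
  240x1 ≥ 316   (yellow component)
  252x3 ≥ 427   (blue component)
  146x1 + 9x2 + 75x3 + 263x4 ≥ 222   (hiding power)
  26x1 ≥ 22   (red component)
  x3 ≤ 2
  x1, x2, x3, x4 ≥ 0.
The minimum-cost mix takes nothing from barium sulfate, carbon black — only chrome yellow, phthalo blue. Binding constraints: yellow component and blue component.
That vertex is x1 = 1.3167, x3 = 1.6944.
Hence cost = 7.95·1.3167 + 23.19·1.6944 = €49.7609.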